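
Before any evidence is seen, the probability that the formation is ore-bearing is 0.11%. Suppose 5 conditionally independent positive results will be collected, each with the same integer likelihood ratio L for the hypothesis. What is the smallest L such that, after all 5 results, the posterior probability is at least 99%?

Prior odds = 0.0011/0.9989 = 11/9989.
Target odds = 0.99/0.01 = 99.
Need L⁵ ≥ 99 ÷ (11/9989) = 89901.
9⁵ = 59049 < 89901 ≤ 100000 = 10⁵, so L = 10.

10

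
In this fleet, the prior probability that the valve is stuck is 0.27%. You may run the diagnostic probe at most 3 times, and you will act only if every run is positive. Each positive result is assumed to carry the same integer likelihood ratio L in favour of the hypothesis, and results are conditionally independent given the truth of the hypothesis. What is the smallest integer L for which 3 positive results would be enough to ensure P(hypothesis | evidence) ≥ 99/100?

34

Prior odds = 0.0027/0.9973 = 27/9973.
Target odds = 0.99/0.01 = 99.
Need L³ ≥ 99 ÷ (27/9973) = 109703/3.
33³ = 35937 < 109703/3 ≤ 39304 = 34³, so L = 34.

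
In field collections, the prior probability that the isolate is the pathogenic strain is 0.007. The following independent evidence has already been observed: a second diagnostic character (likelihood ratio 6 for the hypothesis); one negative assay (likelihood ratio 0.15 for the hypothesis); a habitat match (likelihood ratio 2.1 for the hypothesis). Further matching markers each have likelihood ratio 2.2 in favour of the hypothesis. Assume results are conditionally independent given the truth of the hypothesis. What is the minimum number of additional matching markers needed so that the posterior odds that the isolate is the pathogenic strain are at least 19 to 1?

Prior odds = 0.007/0.993 = 7/993.
Combined Bayes factor of the evidence already in hand = 6 × 0.15 × 2.1 = 1.89.
Odds after that evidence = (7/993) × 1.89 = 441/33100.
Target odds = 19.
Need 2.2ⁿ ≥ 19 ÷ (441/33100) = 628900/441.
2.2⁹ ≈1207.27 falls short of 628900/441 but 2.2¹⁰ ≈2655.99 reaches it, so n = 10.

10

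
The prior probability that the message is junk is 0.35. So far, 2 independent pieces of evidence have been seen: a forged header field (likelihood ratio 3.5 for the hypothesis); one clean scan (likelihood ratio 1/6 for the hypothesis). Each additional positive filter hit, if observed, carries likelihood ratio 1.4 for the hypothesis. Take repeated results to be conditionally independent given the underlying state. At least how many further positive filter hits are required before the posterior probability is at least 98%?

Prior odds = 0.35/0.65 = 7/13.
Combined Bayes factor of the evidence already in hand = 3.5 × (1/6) = 7/12.
Odds after that evidence = (7/13) × 7/12 = 49/156.
Target odds = 0.98/0.02 = 49.
Need 1.4ⁿ ≥ 49 ÷ (49/156) = 156.
1.4¹⁵ ≈155.568 falls short of 156 but 1.4¹⁶ ≈217.795 reaches it, so n = 16.

16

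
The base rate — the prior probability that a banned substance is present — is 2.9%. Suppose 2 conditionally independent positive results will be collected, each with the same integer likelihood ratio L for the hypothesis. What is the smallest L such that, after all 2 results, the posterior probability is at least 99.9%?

183

Prior odds = 0.029/0.971 = 29/971.
Target odds = 0.999/0.001 = 999.
Need L² ≥ 999 ÷ (29/971) = 970029/29.
182² = 33124 < 970029/29 ≤ 33489 = 183², so L = 183.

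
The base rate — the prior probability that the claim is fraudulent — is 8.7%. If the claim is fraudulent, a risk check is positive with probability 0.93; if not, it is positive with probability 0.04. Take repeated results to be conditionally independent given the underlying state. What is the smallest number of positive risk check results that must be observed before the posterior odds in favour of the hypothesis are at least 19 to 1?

Prior odds: 0.087 ÷ 0.913 = 87/913.
Likelihood ratio of a positive = 0.93/0.04 = 23.25.
Target odds = 19.
Need (87/913) × 23.25ⁿ ≥ 19, i.e. 23.25ⁿ ≥ 17347/87.
23.25¹ = 23.25 falls short of 17347/87 but 23.25² = 540.5625 reaches it, so n = 2.

2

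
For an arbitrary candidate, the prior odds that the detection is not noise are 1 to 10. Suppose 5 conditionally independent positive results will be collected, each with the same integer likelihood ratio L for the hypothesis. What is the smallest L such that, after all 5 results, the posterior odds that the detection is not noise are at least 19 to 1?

Prior odds = 0.1.
Target odds = 19.
Need L⁵ ≥ 19 ÷ 0.1 = 190.
2⁵ = 32 < 190 ≤ 243 = 3⁵, so L = 3.

3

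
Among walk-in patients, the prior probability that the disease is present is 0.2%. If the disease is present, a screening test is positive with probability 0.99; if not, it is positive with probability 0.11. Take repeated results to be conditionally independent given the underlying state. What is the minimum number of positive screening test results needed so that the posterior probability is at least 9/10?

4

Prior odds = 0.002/0.998 = 1/499.
Likelihood ratio of a positive = 0.99/0.11 = 9.
Target posterior odds = 0.9/0.1 = 9.
Need (1/499) × 9ⁿ ≥ 9, i.e. 9ⁿ ≥ 4491.
9³ = 729 falls short of 4491 but 9⁴ = 6561 reaches it, so n = 4.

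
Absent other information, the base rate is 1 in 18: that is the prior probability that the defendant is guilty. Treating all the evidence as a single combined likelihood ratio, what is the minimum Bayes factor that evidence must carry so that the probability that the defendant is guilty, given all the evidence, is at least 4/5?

Prior odds = (1/18)/(17/18) = 1/17.
Target odds = 0.8/0.2 = 4.
Required Bayes factor = 4 ÷ (1/17) = 68.

68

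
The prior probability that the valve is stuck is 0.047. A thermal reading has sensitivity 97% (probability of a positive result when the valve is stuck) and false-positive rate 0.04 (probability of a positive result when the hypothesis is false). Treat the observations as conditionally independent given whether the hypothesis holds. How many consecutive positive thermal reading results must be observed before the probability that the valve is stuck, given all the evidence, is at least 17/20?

Prior odds: 0.047 ÷ 0.953 = 47/953.
Likelihood ratio of a positive result = 0.97/0.04 = 24.25.
Target odds: 0.85 ÷ 0.15 = 17/3.
Require 24.25ⁿ ≥ 17/3 ÷ (47/953) = 16201/141.
24.25¹ = 24.25 falls short of 16201/141 but 24.25² = 588.0625 reaches it, so n = 2.

2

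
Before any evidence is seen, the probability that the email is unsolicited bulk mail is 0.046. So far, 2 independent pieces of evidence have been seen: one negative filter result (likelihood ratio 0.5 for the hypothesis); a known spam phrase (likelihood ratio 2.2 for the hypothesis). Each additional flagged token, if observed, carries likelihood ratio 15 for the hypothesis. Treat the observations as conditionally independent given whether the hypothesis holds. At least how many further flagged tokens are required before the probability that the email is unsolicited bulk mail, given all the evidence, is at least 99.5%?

4

Prior odds = 0.046/0.954 = 23/477.
Combined Bayes factor of the evidence already in hand = 0.5 × 2.2 = 1.1.
Odds after that evidence = (23/477) × 1.1 = 253/4770.
Target odds = 0.995/0.005 = 199.
Need 15ⁿ ≥ 199 ÷ (253/4770) = 949230/253.
15³ = 3375 falls short of 949230/253 but 15⁴ = 50625 reaches it, so n = 4.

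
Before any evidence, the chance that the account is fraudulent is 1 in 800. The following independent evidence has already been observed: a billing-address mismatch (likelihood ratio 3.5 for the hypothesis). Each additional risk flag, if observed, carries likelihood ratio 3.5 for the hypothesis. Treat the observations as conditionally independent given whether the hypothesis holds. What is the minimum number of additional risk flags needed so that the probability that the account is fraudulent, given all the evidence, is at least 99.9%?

Prior odds = 0.00125/0.99875 = 1/799.
Bayes factor of the evidence already in hand = 3.5.
Odds after that evidence = (1/799) × 3.5 = 7/1598.
Target odds = 0.999/0.001 = 999.
Need 3.5ⁿ ≥ 999 ÷ (7/1598) = 1596402/7.
3.5⁹ = 40353607/512 falls short of 1596402/7 but 3.5¹⁰ = 282475249/1024 reaches it, so n = 10.

10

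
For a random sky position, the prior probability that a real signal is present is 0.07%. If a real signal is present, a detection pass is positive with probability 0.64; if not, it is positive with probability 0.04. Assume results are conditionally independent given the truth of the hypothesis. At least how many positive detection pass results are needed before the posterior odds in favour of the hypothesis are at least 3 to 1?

Prior odds: 0.0007 ÷ 0.9993 = 7/9993.
Likelihood ratio of a positive = 0.64/0.04 = 16.
Target odds = 3.
Need (7/9993) × 16ⁿ ≥ 3, i.e. 16ⁿ ≥ 29979/7.
16³ = 4096 falls short of 29979/7 but 16⁴ = 65536 reaches it, so n = 4.

4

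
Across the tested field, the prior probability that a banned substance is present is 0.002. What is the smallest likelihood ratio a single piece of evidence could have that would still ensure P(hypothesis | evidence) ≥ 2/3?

998

Prior odds = 0.002/0.998 = 1/499.
Target odds = (2/3)/(1/3) = 2.
Required Bayes factor = 2 ÷ (1/499) = 998.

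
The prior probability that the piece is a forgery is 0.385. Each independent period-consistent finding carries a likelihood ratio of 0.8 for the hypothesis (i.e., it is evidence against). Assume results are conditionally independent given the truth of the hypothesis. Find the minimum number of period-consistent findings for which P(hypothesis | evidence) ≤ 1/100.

19

Prior odds = 0.385/0.615 = 77/123.
Likelihood ratio per period-consistent finding = 0.8.
Target posterior odds = 0.01/0.99 = 1/99.
Need (77/123) × 0.8ⁿ ≤ 1/99, i.e. 0.8ⁿ ≤ 41/2541.
0.8¹⁸ ≈0.0180144 is still above 41/2541 but 0.8¹⁹ ≈0.0144115 is at or below it, so n = 19.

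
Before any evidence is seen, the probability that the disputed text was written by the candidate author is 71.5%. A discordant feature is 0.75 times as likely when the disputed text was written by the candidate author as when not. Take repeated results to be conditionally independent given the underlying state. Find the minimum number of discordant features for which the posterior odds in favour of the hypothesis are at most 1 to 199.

22

Prior odds: 0.715 ÷ 0.285 = 143/57.
Likelihood ratio per discordant feature = 0.75.
Target odds = 1/199.
Require 0.75ⁿ ≤ 1/199 ÷ (143/57) = 57/28457.
0.75²¹ ≈0.00237841 is still above 57/28457 but 0.75²² ≈0.00178381 is at or below it, so n = 22.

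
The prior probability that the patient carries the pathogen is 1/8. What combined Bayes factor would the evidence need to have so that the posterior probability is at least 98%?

343

Prior odds = 0.125/0.875 = 1/7.
Target odds = 0.98/0.02 = 49.
Required Bayes factor = 49 ÷ (1/7) = 343.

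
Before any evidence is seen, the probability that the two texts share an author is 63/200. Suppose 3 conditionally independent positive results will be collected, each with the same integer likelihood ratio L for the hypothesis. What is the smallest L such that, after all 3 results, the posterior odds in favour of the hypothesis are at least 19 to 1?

Prior odds = 0.315/0.685 = 63/137.
Target odds = 19.
Need L³ ≥ 19 ÷ (63/137) = 2603/63.
3³ = 27 < 2603/63 ≤ 64 = 4³, so L = 4.

4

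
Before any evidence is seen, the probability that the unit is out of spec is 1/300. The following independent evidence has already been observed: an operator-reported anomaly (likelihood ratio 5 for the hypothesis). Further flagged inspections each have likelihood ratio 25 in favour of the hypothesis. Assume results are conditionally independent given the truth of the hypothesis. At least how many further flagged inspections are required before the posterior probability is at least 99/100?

3

Prior odds = (1/300)/(299/300) = 1/299.
Bayes factor of the evidence already in hand = 5.
Odds after that evidence = (1/299) × 5 = 5/299.
Target odds = 0.99/0.01 = 99.
Need 25ⁿ ≥ 99 ÷ (5/299) = 5920.2.
25² = 625 falls short of 5920.2 but 25³ = 15625 reaches it, so n = 3.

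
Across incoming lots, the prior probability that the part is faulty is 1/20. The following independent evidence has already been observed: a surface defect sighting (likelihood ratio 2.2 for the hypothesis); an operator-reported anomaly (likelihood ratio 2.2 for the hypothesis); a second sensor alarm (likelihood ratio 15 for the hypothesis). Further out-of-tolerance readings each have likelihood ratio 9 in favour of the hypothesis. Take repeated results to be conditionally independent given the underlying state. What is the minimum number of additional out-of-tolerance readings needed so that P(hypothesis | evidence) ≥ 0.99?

Prior odds = 0.05/0.95 = 1/19.
Combined Bayes factor of the evidence already in hand = 2.2 × 2.2 × 15 = 72.6.
Odds after that evidence = (1/19) × 72.6 = 363/95.
Target odds = 0.99/0.01 = 99.
Need 9ⁿ ≥ 99 ÷ (363/95) = 285/11.
9¹ = 9 falls short of 285/11 but 9² = 81 reaches it, so n = 2.

2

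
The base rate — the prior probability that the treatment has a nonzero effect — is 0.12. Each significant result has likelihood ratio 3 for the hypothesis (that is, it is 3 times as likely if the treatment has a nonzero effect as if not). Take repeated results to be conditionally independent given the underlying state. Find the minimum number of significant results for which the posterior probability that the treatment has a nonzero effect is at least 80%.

Prior odds = 0.12/0.88 = 3/22.
Likelihood ratio per significant result = 3.
Target odds: 0.8 ÷ 0.2 = 4.
Require 3ⁿ ≥ 4 ÷ (3/22) = 88/3.
3³ = 27 falls short of 88/3 but 3⁴ = 81 reaches it, so n = 4.

4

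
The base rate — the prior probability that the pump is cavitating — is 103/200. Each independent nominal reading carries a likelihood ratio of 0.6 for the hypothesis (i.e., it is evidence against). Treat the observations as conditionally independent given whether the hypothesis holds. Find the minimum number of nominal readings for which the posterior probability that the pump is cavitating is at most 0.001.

14

Prior odds = 0.515/0.485 = 103/97.
Likelihood ratio per nominal reading = 0.6.
Target posterior odds = 0.001/0.999 = 1/999.
Require 0.6ⁿ ≤ 1/999 ÷ (103/97) = 97/102897.
0.6¹³ ≈0.00130607 is still above 97/102897 but 0.6¹⁴ ≈0.000783642 is at or below it, so n = 14.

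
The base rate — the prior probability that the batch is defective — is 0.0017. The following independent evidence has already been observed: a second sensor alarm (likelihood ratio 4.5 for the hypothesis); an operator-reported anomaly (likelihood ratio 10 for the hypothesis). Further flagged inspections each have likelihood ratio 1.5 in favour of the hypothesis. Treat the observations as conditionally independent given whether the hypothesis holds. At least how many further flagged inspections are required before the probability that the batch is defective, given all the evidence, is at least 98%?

16

Prior odds = 0.0017/0.9983 = 17/9983.
Combined Bayes factor of the evidence already in hand = 4.5 × 10 = 45.
Odds after that evidence = (17/9983) × 45 = 765/9983.
Target odds = 0.98/0.02 = 49.
Need 1.5ⁿ ≥ 49 ÷ (765/9983) = 489167/765.
1.5¹⁵ = 14348907/32768 falls short of 489167/765 but 1.5¹⁶ = 43046721/65536 reaches it, so n = 16.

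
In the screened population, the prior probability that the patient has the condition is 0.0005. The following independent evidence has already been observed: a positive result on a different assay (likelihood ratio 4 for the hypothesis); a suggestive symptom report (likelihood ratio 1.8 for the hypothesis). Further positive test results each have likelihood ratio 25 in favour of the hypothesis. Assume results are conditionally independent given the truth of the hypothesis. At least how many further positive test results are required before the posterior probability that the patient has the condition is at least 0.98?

3

Prior odds = 0.0005/0.9995 = 1/1999.
Combined Bayes factor of the evidence already in hand = 4 × 1.8 = 7.2.
Odds after that evidence = (1/1999) × 7.2 = 36/9995.
Target odds = 0.98/0.02 = 49.
Need 25ⁿ ≥ 49 ÷ (36/9995) = 489755/36.
25² = 625 falls short of 489755/36 but 25³ = 15625 reaches it, so n = 3.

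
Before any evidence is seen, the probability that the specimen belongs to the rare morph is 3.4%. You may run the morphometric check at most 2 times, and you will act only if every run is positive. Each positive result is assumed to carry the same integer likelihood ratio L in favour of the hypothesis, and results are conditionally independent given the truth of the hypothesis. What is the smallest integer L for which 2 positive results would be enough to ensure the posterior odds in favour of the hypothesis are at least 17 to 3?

13

Prior odds = 0.034/0.966 = 17/483.
Target odds = 17/3.
Need L² ≥ 17/3 ÷ (17/483) = 161.
12² = 144 < 161 ≤ 169 = 13², so L = 13.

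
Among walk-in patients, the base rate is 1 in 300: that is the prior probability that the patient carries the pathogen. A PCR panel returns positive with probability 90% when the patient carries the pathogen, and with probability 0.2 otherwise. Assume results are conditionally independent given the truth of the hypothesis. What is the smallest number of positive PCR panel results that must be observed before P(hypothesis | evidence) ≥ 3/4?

5

Prior odds = (1/300)/(299/300) = 1/299.
Likelihood ratio of a positive result = 0.9/0.2 = 4.5.
Target posterior odds = 0.75/0.25 = 3.
Need (1/299) × 4.5ⁿ ≥ 3, i.e. 4.5ⁿ ≥ 897.
4.5⁴ = 410.0625 falls short of 897 but 4.5⁵ = 1845.28125 reaches it, so n = 5.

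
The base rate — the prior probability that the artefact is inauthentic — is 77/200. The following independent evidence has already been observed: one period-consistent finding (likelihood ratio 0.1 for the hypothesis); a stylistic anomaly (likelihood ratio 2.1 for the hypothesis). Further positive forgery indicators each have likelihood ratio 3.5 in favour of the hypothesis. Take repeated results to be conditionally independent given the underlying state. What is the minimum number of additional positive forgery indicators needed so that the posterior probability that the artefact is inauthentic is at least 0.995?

6

Prior odds = 0.385/0.615 = 77/123.
Combined Bayes factor of the evidence already in hand = 0.1 × 2.1 = 0.21.
Odds after that evidence = (77/123) × 0.21 = 539/4100.
Target odds = 0.995/0.005 = 199.
Need 3.5ⁿ ≥ 199 ÷ (539/4100) = 815900/539.
3.5⁵ = 525.21875 falls short of 815900/539 but 3.5⁶ = 1838.265625 reaches it, so n = 6.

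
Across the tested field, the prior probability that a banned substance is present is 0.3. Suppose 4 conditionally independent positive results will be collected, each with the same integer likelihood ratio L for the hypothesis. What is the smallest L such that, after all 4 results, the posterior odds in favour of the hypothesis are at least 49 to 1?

4

Prior odds = 0.3/0.7 = 3/7.
Target odds = 49.
Need L⁴ ≥ 49 ÷ (3/7) = 343/3.
3⁴ = 81 < 343/3 ≤ 256 = 4⁴, so L = 4.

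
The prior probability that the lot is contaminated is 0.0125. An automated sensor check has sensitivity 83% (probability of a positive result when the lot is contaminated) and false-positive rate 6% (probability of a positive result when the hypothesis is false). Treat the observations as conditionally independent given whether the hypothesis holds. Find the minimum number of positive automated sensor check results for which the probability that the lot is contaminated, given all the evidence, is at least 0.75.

3

Prior odds = 0.0125/0.9875 = 1/79.
Likelihood ratio of a positive result = 0.83/0.06 = 83/6.
Target odds: 0.75 ÷ 0.25 = 3.
Require (83/6)ⁿ ≥ 3 ÷ (1/79) = 237.
(83/6)² = 6889/36 falls short of 237 but (83/6)³ = 571787/216 reaches it, so n = 3.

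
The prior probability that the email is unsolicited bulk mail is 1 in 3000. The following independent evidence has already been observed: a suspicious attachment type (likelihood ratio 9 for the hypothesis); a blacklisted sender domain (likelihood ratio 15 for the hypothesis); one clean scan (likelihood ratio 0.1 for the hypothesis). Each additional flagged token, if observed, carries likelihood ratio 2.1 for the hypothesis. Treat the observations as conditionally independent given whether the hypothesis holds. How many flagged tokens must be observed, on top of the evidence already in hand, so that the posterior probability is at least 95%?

Prior odds = (1/3000)/(2999/3000) = 1/2999.
Combined Bayes factor of the evidence already in hand = 9 × 15 × 0.1 = 13.5.
Odds after that evidence = (1/2999) × 13.5 = 27/5998.
Target odds = 0.95/0.05 = 19.
Need 2.1ⁿ ≥ 19 ÷ (27/5998) = 113962/27.
2.1¹¹ ≈3502.78 falls short of 113962/27 but 2.1¹² ≈7355.83 reaches it, so n = 12.

12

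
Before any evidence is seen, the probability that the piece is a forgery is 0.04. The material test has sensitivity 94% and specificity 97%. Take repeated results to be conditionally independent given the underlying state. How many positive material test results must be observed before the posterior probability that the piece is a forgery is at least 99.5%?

3

Prior odds = 0.04/0.96 = 1/24.
False-positive rate = 1 − 0.97 = 0.03; likelihood ratio of a positive = 0.94/0.03 = 94/3.
Target odds: 0.995 ÷ 0.005 = 199.
Require (94/3)ⁿ ≥ 199 ÷ (1/24) = 4776.
(94/3)² = 8836/9 falls short of 4776 but (94/3)³ = 830584/27 reaches it, so n = 3.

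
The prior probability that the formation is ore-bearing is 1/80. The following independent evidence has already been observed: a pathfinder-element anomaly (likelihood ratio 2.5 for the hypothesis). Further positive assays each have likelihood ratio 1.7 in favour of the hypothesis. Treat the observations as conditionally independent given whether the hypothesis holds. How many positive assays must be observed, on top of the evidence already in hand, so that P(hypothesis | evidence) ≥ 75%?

Prior odds = 0.0125/0.9875 = 1/79.
Bayes factor of the evidence already in hand = 2.5.
Odds after that evidence = (1/79) × 2.5 = 5/158.
Target odds = 0.75/0.25 = 3.
Need 1.7ⁿ ≥ 3 ÷ (5/158) = 94.8.
1.7⁸ ≈69.7576 falls short of 94.8 but 1.7⁹ ≈118.588 reaches it, so n = 9.

9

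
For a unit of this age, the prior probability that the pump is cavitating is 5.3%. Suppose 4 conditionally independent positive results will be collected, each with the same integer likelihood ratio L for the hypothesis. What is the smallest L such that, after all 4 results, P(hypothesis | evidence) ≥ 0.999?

Prior odds = 0.053/0.947 = 53/947.
Target odds = 0.999/0.001 = 999.
Need L⁴ ≥ 999 ÷ (53/947) = 946053/53.
11⁴ = 14641 < 946053/53 ≤ 20736 = 12⁴, so L = 12.

12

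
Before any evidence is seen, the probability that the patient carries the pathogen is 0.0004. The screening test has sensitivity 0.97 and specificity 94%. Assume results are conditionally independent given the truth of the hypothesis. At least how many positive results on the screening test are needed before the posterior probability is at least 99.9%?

Prior odds: 0.0004 ÷ 0.9996 = 1/2499.
False-positive rate = 1 − 0.94 = 0.06; likelihood ratio of a positive = 0.97/0.06 = 97/6.
Target posterior odds = 0.999/0.001 = 999.
Need (1/2499) × (97/6)ⁿ ≥ 999, i.e. (97/6)ⁿ ≥ 2496501.
(97/6)⁵ ≈1.10434e+06 falls short of 2496501 but (97/6)⁶ ≈1.78535e+07 reaches it, so n = 6.

6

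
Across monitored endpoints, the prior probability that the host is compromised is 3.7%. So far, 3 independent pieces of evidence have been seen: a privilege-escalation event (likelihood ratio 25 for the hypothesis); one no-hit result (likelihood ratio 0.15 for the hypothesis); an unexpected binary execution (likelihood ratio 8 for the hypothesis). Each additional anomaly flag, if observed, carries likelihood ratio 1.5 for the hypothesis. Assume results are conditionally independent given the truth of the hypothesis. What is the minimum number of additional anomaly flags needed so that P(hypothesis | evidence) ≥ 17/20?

4

Prior odds = 0.037/0.963 = 37/963.
Combined Bayes factor of the evidence already in hand = 25 × 0.15 × 8 = 30.
Odds after that evidence = (37/963) × 30 = 370/321.
Target odds = 0.85/0.15 = 17/3.
Need 1.5ⁿ ≥ 17/3 ÷ (370/321) = 1819/370.
1.5³ = 3.375 falls short of 1819/370 but 1.5⁴ = 5.0625 reaches it, so n = 4.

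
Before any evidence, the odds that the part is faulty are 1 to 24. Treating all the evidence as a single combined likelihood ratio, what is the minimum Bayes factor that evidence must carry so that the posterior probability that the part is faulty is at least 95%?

456

Prior odds = 1/24.
Target odds = 0.95/0.05 = 19.
Required Bayes factor = 19 ÷ (1/24) = 456.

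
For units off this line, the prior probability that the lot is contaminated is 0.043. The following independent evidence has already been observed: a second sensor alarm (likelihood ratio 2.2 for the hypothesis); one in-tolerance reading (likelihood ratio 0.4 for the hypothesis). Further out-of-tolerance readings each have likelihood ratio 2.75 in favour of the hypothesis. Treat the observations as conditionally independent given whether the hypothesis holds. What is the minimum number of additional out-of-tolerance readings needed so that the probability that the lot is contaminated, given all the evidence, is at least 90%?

6

Prior odds = 0.043/0.957 = 43/957.
Combined Bayes factor of the evidence already in hand = 2.2 × 0.4 = 0.88.
Odds after that evidence = (43/957) × 0.88 = 86/2175.
Target odds = 0.9/0.1 = 9.
Need 2.75ⁿ ≥ 9 ÷ (86/2175) = 19575/86.
2.75⁵ = 161051/1024 falls short of 19575/86 but 2.75⁶ = 1771561/4096 reaches it, so n = 6.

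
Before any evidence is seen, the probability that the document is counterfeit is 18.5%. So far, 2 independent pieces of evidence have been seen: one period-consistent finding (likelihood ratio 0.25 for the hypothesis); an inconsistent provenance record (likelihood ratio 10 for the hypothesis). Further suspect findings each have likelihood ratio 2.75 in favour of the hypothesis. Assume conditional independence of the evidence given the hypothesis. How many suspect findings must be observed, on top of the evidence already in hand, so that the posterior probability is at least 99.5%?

6

Prior odds = 0.185/0.815 = 37/163.
Combined Bayes factor of the evidence already in hand = 0.25 × 10 = 2.5.
Odds after that evidence = (37/163) × 2.5 = 185/326.
Target odds = 0.995/0.005 = 199.
Need 2.75ⁿ ≥ 199 ÷ (185/326) = 64874/185.
2.75⁵ = 161051/1024 falls short of 64874/185 but 2.75⁶ = 1771561/4096 reaches it, so n = 6.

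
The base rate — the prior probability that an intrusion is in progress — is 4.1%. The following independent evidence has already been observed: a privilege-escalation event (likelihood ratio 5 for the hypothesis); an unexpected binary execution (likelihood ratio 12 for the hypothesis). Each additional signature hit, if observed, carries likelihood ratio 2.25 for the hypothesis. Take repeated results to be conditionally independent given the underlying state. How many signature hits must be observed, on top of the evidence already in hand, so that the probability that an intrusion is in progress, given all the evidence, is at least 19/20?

Prior odds = 0.041/0.959 = 41/959.
Combined Bayes factor of the evidence already in hand = 5 × 12 = 60.
Odds after that evidence = (41/959) × 60 = 2460/959.
Target odds = 0.95/0.05 = 19.
Need 2.25ⁿ ≥ 19 ÷ (2460/959) = 18221/2460.
2.25² = 5.0625 falls short of 18221/2460 but 2.25³ = 11.390625 reaches it, so n = 3.

3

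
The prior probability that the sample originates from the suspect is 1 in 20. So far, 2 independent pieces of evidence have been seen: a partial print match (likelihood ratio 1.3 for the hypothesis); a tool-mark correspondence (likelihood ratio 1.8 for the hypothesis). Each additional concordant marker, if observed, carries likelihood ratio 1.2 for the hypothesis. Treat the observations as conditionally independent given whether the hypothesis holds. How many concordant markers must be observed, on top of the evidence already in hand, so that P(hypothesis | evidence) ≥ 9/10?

Prior odds = 0.05/0.95 = 1/19.
Combined Bayes factor of the evidence already in hand = 1.3 × 1.8 = 2.34.
Odds after that evidence = (1/19) × 2.34 = 117/950.
Target odds = 0.9/0.1 = 9.
Need 1.2ⁿ ≥ 9 ÷ (117/950) = 950/13.
1.2²³ ≈66.2474 falls short of 950/13 but 1.2²⁴ ≈79.4968 reaches it, so n = 24.

24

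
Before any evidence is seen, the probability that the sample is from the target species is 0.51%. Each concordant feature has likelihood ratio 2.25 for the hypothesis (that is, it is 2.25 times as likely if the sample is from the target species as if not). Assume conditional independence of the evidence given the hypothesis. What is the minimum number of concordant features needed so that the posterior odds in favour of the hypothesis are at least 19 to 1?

Prior odds: 0.0051 ÷ 0.9949 = 51/9949.
Likelihood ratio per concordant feature = 2.25.
Target odds = 19.
Require 2.25ⁿ ≥ 19 ÷ (51/9949) = 189031/51.
2.25¹⁰ ≈3325.26 falls short of 189031/51 but 2.25¹¹ ≈7481.83 reaches it, so n = 11.

11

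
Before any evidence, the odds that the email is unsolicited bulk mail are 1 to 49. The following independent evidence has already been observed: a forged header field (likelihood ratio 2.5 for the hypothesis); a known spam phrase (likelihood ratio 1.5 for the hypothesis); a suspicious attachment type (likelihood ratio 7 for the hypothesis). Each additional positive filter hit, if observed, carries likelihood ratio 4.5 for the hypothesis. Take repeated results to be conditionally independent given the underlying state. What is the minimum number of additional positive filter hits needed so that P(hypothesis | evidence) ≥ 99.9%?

6

Prior odds = 1/49.
Combined Bayes factor of the evidence already in hand = 2.5 × 1.5 × 7 = 26.25.
Odds after that evidence = (1/49) × 26.25 = 15/28.
Target odds = 0.999/0.001 = 999.
Need 4.5ⁿ ≥ 999 ÷ (15/28) = 1864.8.
4.5⁵ = 1845.28125 falls short of 1864.8 but 4.5⁶ = 8303.765625 reaches it, so n = 6.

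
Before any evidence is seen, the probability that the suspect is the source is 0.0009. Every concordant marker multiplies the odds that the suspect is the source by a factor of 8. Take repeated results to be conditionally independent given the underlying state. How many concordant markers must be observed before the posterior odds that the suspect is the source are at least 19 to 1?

Prior odds = 0.0009/0.9991 = 9/9991.
Likelihood ratio per concordant marker = 8.
Target odds = 19.
Need (9/9991) × 8ⁿ ≥ 19, i.e. 8ⁿ ≥ 189829/9.
8⁴ = 4096 falls short of 189829/9 but 8⁵ = 32768 reaches it, so n = 5.

5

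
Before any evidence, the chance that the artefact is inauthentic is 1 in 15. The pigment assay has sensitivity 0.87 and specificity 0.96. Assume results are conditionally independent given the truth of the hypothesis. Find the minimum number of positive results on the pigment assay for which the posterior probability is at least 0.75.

2

Prior odds: (1/15) ÷ (14/15) = 1/14.
False-positive rate = 1 − 0.96 = 0.04; likelihood ratio of a positive = 0.87/0.04 = 21.75.
Target posterior odds = 0.75/0.25 = 3.
Need (1/14) × 21.75ⁿ ≥ 3, i.e. 21.75ⁿ ≥ 42.
21.75¹ = 21.75 falls short of 42 but 21.75² = 473.0625 reaches it, so n = 2.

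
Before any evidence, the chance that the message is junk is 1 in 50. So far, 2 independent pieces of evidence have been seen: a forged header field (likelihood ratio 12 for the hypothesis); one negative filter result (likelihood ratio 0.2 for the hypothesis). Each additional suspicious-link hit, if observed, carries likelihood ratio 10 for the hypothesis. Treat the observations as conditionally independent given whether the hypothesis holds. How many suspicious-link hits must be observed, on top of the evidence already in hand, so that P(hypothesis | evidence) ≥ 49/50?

4

Prior odds = 0.02/0.98 = 1/49.
Combined Bayes factor of the evidence already in hand = 12 × 0.2 = 2.4.
Odds after that evidence = (1/49) × 2.4 = 12/245.
Target odds = 0.98/0.02 = 49.
Need 10ⁿ ≥ 49 ÷ (12/245) = 12005/12.
10³ = 1000 falls short of 12005/12 but 10⁴ = 10000 reaches it, so n = 4.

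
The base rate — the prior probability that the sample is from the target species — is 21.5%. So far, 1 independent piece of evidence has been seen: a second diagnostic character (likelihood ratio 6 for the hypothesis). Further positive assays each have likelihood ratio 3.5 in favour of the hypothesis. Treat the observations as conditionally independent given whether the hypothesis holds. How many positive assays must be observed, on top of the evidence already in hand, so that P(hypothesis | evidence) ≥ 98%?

Prior odds = 0.215/0.785 = 43/157.
Bayes factor of the evidence already in hand = 6.
Odds after that evidence = (43/157) × 6 = 258/157.
Target odds = 0.98/0.02 = 49.
Need 3.5ⁿ ≥ 49 ÷ (258/157) = 7693/258.
3.5² = 12.25 falls short of 7693/258 but 3.5³ = 42.875 reaches it, so n = 3.

3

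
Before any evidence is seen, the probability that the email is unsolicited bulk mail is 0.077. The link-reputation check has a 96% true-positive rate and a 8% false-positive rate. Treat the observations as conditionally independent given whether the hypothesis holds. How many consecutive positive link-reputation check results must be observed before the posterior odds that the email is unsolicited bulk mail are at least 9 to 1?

2

Prior odds: 0.077 ÷ 0.923 = 77/923.
Likelihood ratio of a positive result = 0.96/0.08 = 12.
Target odds = 9.
Require 12ⁿ ≥ 9 ÷ (77/923) = 8307/77.
12¹ = 12 falls short of 8307/77 but 12² = 144 reaches it, so n = 2.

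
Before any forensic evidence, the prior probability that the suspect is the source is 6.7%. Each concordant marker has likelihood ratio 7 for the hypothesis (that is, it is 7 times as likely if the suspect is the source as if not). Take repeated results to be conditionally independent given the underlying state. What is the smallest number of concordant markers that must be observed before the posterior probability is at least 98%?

4

Prior odds: 0.067 ÷ 0.933 = 67/933.
Likelihood ratio per concordant marker = 7.
Target odds: 0.98 ÷ 0.02 = 49.
Need (67/933) × 7ⁿ ≥ 49, i.e. 7ⁿ ≥ 45717/67.
7³ = 343 falls short of 45717/67 but 7⁴ = 2401 reaches it, so n = 4.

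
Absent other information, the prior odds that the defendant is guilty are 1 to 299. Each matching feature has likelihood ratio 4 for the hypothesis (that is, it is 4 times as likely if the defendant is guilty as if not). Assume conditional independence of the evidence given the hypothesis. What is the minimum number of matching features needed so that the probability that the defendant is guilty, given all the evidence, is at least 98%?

7

Prior odds = 1/299.
Likelihood ratio per matching feature = 4.
Target odds: 0.98 ÷ 0.02 = 49.
Require 4ⁿ ≥ 49 ÷ (1/299) = 14651.
4⁶ = 4096 falls short of 14651 but 4⁷ = 16384 reaches it, so n = 7.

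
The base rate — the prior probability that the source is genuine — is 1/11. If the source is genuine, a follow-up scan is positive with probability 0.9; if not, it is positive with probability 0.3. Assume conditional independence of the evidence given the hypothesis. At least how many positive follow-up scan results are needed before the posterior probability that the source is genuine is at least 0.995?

7

Prior odds: (1/11) ÷ (10/11) = 0.1.
Likelihood ratio of a positive = 0.9/0.3 = 3.
Target odds: 0.995 ÷ 0.005 = 199.
Need 0.1 × 3ⁿ ≥ 199, i.e. 3ⁿ ≥ 1990.
3⁶ = 729 falls short of 1990 but 3⁷ = 2187 reaches it, so n = 7.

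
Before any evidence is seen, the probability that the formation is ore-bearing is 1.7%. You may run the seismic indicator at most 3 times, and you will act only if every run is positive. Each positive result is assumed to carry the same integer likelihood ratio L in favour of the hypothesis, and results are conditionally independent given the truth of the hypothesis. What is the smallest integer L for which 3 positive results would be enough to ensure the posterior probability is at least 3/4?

6

Prior odds = 0.017/0.983 = 17/983.
Target odds = 0.75/0.25 = 3.
Need L³ ≥ 3 ÷ (17/983) = 2949/17.
5³ = 125 < 2949/17 ≤ 216 = 6³, so L = 6.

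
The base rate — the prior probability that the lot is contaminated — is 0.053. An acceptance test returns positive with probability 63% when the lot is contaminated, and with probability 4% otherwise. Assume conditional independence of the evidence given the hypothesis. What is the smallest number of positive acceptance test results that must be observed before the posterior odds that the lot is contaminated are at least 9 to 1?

2

Prior odds = 0.053/0.947 = 53/947.
Likelihood ratio of a positive result = 0.63/0.04 = 15.75.
Target odds = 9.
Require 15.75ⁿ ≥ 9 ÷ (53/947) = 8523/53.
15.75¹ = 15.75 falls short of 8523/53 but 15.75² = 248.0625 reaches it, so n = 2.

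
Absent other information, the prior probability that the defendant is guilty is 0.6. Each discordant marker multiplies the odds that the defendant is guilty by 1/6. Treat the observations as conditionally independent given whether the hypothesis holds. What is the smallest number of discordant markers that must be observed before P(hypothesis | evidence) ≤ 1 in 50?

Prior odds = 0.6/0.4 = 1.5.
Likelihood ratio per discordant marker = 1/6.
Target posterior odds = 0.02/0.98 = 1/49.
Need 1.5 × (1/6)ⁿ ≤ 1/49, i.e. (1/6)ⁿ ≤ 2/147.
(1/6)² = 1/36 is still above 2/147 but (1/6)³ = 1/216 is at or below it, so n = 3.

3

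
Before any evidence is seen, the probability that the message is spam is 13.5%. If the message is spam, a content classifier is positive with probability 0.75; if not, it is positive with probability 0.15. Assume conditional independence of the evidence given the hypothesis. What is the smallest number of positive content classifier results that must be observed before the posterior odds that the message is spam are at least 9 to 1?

Prior odds = 0.135/0.865 = 27/173.
Likelihood ratio of a positive = 0.75/0.15 = 5.
Target odds = 9.
Require 5ⁿ ≥ 9 ÷ (27/173) = 173/3.
5² = 25 falls short of 173/3 but 5³ = 125 reaches it, so n = 3.

3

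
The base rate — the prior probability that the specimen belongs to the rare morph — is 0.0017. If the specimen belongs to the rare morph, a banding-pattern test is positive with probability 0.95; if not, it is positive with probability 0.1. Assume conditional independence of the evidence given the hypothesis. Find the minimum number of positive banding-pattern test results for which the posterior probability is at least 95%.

Prior odds = 0.0017/0.9983 = 17/9983.
Likelihood ratio of a positive = 0.95/0.1 = 9.5.
Target posterior odds = 0.95/0.05 = 19.
Need (17/9983) × 9.5ⁿ ≥ 19, i.e. 9.5ⁿ ≥ 189677/17.
9.5⁴ = 8145.0625 falls short of 189677/17 but 9.5⁵ = 77378.09375 reaches it, so n = 5.

5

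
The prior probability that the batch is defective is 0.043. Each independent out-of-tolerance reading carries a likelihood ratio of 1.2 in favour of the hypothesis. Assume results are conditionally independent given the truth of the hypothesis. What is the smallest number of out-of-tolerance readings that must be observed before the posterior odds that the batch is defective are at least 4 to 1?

Prior odds = 0.043/0.957 = 43/957.
Likelihood ratio per out-of-tolerance reading = 1.2.
Target odds = 4.
Need (43/957) × 1.2ⁿ ≥ 4, i.e. 1.2ⁿ ≥ 3828/43.
1.2²⁴ ≈79.4968 falls short of 3828/43 but 1.2²⁵ ≈95.3962 reaches it, so n = 25.

25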